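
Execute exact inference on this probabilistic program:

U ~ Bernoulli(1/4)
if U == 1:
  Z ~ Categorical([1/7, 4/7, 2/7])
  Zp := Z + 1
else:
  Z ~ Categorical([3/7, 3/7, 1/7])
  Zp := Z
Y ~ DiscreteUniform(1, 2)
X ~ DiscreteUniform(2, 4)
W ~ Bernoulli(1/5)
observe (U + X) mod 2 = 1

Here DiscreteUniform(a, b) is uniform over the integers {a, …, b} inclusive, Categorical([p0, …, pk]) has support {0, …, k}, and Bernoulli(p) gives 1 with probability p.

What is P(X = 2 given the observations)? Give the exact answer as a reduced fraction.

P(X = 2 | obs) = 1/5

Enumerate traces; 36 have nonzero weight after conditioning:
  (U=0, Z=0, Y=1, X=3, W=0) weight 3/70
  (U=0, Z=0, Y=1, X=3, W=1) weight 3/280
  (U=0, Z=0, Y=2, X=3, W=0) weight 3/70
  (U=0, Z=0, Y=2, X=3, W=1) weight 3/280
  (U=0, Z=1, Y=1, X=3, W=0) weight 3/70
  (U=0, Z=1, Y=1, X=3, W=1) weight 3/280
  (U=0, Z=1, Y=2, X=3, W=0) weight 3/70
  (U=0, Z=1, Y=2, X=3, W=1) weight 3/280
  (U=1, Z=0, Y=1, X=2, W=0) weight 1/210
  (U=1, Z=0, Y=1, X=4, W=0) weight 1/210
  … 26 more
Group by X:
  weight(X=2) = 1/12
  weight(X=3) = 1/4
  weight(X=4) = 1/12
Total weight = 1/12 + 1/4 + 1/12 = 5/12
P(X=2 | obs) = 1/12 / 5/12 = 1/5
P(X=3 | obs) = 1/4 / 5/12 = 3/5
P(X=4 | obs) = 1/12 / 5/12 = 1/5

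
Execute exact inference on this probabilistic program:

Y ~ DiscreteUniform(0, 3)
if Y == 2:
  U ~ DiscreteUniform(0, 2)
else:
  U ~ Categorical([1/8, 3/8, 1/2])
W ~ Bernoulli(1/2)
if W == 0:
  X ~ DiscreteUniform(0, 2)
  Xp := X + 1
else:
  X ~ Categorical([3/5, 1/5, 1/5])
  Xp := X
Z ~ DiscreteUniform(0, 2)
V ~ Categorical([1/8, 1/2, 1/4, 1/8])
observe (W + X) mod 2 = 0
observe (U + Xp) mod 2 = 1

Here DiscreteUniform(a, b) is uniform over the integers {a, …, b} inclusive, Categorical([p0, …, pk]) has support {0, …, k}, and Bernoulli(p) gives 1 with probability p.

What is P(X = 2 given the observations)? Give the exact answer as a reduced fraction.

Enumerate traces; 288 have nonzero weight after conditioning:
  (Y=0, U=0, W=0, X=0, Z=0, V=0) weight 1/4608
  (Y=0, U=0, W=0, X=0, Z=0, V=1) weight 1/1152
  (Y=0, U=0, W=0, X=0, Z=0, V=2) weight 1/2304
  (Y=0, U=0, W=0, X=0, Z=0, V=3) weight 1/4608
  (Y=0, U=0, W=0, X=0, Z=1, V=0) weight 1/4608
  (Y=0, U=0, W=0, X=0, Z=1, V=1) weight 1/1152
  (Y=0, U=0, W=0, X=0, Z=1, V=2) weight 1/2304
  (Y=0, U=0, W=0, X=0, Z=1, V=3) weight 1/4608
  (Y=0, U=0, W=0, X=2, Z=0, V=0) weight 1/4608
  (Y=0, U=0, W=1, X=1, Z=0, V=0) weight 1/7680
  … 278 more
Group by X:
  weight(X=0) = 61/576
  weight(X=1) = 61/960
  weight(X=2) = 61/576
Total weight = 61/576 + 61/960 + 61/576 = 793/2880
P(X=0 | obs) = 61/576 / 793/2880 = 5/13
P(X=1 | obs) = 61/960 / 793/2880 = 3/13
P(X=2 | obs) = 61/576 / 793/2880 = 5/13

P(X = 2 | obs) = 5/13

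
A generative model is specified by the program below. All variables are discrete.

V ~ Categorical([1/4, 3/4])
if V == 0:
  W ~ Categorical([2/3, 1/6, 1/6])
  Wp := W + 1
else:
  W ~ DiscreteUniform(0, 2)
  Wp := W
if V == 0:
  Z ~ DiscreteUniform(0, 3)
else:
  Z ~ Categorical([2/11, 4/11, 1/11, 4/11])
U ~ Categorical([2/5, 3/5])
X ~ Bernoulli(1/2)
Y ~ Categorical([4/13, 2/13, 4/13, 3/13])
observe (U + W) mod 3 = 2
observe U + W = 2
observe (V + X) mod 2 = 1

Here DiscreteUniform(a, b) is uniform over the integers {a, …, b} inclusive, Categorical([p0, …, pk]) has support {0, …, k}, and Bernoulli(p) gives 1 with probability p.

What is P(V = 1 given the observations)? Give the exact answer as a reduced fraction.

P(V = 1 | obs) = 6/7

Enumerate traces; 64 have nonzero weight after conditioning:
  (V=0, W=1, Z=0, U=1, X=1, Y=0) weight 1/1040
  (V=0, W=1, Z=0, U=1, X=1, Y=1) weight 1/2080
  (V=0, W=1, Z=0, U=1, X=1, Y=2) weight 1/1040
  (V=0, W=1, Z=0, U=1, X=1, Y=3) weight 3/4160
  (V=0, W=1, Z=1, U=1, X=1, Y=0) weight 1/1040
  (V=0, W=1, Z=1, U=1, X=1, Y=1) weight 1/2080
  (V=0, W=1, Z=1, U=1, X=1, Y=2) weight 1/1040
  (V=0, W=1, Z=1, U=1, X=1, Y=3) weight 3/4160
  (V=1, W=1, Z=0, U=1, X=0, Y=0) weight 3/715
  … 55 more
Group by V:
  weight(V=0) = 1/48
  weight(V=1) = 1/8
Total weight = 1/48 + 1/8 = 7/48
P(V=0 | obs) = 1/48 / 7/48 = 1/7
P(V=1 | obs) = 1/8 / 7/48 = 6/7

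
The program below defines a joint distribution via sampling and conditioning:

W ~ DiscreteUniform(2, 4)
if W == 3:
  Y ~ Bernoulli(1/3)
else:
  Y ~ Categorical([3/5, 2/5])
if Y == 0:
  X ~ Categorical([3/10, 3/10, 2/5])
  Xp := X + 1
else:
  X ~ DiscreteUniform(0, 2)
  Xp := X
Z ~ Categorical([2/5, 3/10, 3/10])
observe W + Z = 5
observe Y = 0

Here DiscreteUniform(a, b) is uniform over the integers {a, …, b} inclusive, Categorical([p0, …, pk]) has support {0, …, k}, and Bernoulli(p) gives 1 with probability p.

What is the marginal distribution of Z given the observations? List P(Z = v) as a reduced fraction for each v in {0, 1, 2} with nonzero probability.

P(Z=1) = 9/19, P(Z=2) = 10/19

Enumerate traces; 6 have nonzero weight after conditioning:
  (W=3, Y=0, X=0, Z=2) weight 1/50
  (W=3, Y=0, X=1, Z=2) weight 1/50
  (W=3, Y=0, X=2, Z=2) weight 2/75
  (W=4, Y=0, X=0, Z=1) weight 9/500
  (W=4, Y=0, X=1, Z=1) weight 9/500
  (W=4, Y=0, X=2, Z=1) weight 3/125
Group by Z:
  weight(Z=1) = 3/50
  weight(Z=2) = 1/15
Total weight = 3/50 + 1/15 = 19/150
P(Z=1 | obs) = 3/50 / 19/150 = 9/19
P(Z=2 | obs) = 1/15 / 19/150 = 10/19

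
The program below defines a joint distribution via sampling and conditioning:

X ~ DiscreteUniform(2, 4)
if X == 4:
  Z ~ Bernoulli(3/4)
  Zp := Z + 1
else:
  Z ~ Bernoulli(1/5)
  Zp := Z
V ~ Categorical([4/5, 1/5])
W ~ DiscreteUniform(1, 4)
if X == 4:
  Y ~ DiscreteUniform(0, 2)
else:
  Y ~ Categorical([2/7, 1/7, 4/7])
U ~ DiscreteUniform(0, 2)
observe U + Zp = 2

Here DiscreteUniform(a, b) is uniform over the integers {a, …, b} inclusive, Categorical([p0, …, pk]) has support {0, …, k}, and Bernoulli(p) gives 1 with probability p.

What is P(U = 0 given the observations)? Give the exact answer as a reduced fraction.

Enumerate traces; 144 have nonzero weight after conditioning:
  (X=2, Z=0, V=0, W=1, Y=0, U=2) weight 8/1575
  (X=2, Z=0, V=0, W=1, Y=1, U=2) weight 4/1575
  (X=2, Z=0, V=0, W=1, Y=2, U=2) weight 16/1575
  (X=2, Z=0, V=0, W=2, Y=0, U=2) weight 8/1575
  (X=2, Z=0, V=0, W=2, Y=1, U=2) weight 4/1575
  (X=2, Z=0, V=0, W=2, Y=2, U=2) weight 16/1575
  (X=2, Z=0, V=0, W=3, Y=0, U=2) weight 8/1575
  (X=2, Z=0, V=0, W=3, Y=1, U=2) weight 4/1575
  (X=2, Z=1, V=0, W=1, Y=0, U=1) weight 2/1575
  (X=4, Z=1, V=0, W=1, Y=0, U=0) weight 1/180
  … 134 more
Group by U:
  weight(U=0) = 1/12
  weight(U=1) = 13/180
  weight(U=2) = 8/45
Total weight = 1/12 + 13/180 + 8/45 = 1/3
P(U=0 | obs) = 1/12 / 1/3 = 1/4
P(U=1 | obs) = 13/180 / 1/3 = 13/60
P(U=2 | obs) = 8/45 / 1/3 = 8/15

P(U = 0 | obs) = 1/4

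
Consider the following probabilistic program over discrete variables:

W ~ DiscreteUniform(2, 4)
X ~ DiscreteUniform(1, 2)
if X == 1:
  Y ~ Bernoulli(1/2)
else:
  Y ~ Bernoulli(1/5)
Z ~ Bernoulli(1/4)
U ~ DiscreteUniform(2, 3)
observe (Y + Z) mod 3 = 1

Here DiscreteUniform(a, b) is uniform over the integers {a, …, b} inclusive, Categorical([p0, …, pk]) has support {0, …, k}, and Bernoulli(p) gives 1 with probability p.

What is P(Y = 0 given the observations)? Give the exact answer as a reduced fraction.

P(Y = 0 | obs) = 13/34

Enumerate traces; 24 have nonzero weight after conditioning:
  (W=2, X=1, Y=0, Z=1, U=2) weight 1/96
  (W=2, X=1, Y=0, Z=1, U=3) weight 1/96
  (W=2, X=1, Y=1, Z=0, U=2) weight 1/32
  (W=2, X=1, Y=1, Z=0, U=3) weight 1/32
  (W=2, X=2, Y=0, Z=1, U=2) weight 1/60
  (W=2, X=2, Y=0, Z=1, U=3) weight 1/60
  (W=2, X=2, Y=1, Z=0, U=2) weight 1/80
  (W=2, X=2, Y=1, Z=0, U=3) weight 1/80
  … 16 more
Group by Y:
  weight(Y=0) = 13/80
  weight(Y=1) = 21/80
Total weight = 13/80 + 21/80 = 17/40
P(Y=0 | obs) = 13/80 / 17/40 = 13/34
P(Y=1 | obs) = 21/80 / 17/40 = 21/34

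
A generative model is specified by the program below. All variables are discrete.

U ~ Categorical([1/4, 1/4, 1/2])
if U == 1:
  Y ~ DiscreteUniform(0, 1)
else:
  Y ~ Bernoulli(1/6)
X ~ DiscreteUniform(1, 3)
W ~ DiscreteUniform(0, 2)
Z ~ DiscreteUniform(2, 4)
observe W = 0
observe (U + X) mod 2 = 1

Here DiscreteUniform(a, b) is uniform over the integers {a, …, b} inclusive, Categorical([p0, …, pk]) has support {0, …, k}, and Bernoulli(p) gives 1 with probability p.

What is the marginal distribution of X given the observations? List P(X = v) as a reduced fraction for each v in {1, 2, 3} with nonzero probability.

Enumerate traces; 30 have nonzero weight after conditioning:
  (U=0, Y=0, X=1, W=0, Z=2) weight 5/648
  (U=0, Y=0, X=1, W=0, Z=3) weight 5/648
  (U=0, Y=0, X=1, W=0, Z=4) weight 5/648
  (U=0, Y=0, X=3, W=0, Z=2) weight 5/648
  (U=0, Y=0, X=3, W=0, Z=3) weight 5/648
  (U=0, Y=0, X=3, W=0, Z=4) weight 5/648
  (U=0, Y=1, X=1, W=0, Z=2) weight 1/648
  (U=0, Y=1, X=1, W=0, Z=3) weight 1/648
  (U=1, Y=0, X=2, W=0, Z=2) weight 1/216
  … 21 more
Group by X:
  weight(X=1) = 1/12
  weight(X=2) = 1/36
  weight(X=3) = 1/12
Total weight = 1/12 + 1/36 + 1/12 = 7/36
P(X=1 | obs) = 1/12 / 7/36 = 3/7
P(X=2 | obs) = 1/36 / 7/36 = 1/7
P(X=3 | obs) = 1/12 / 7/36 = 3/7

P(X=1) = 3/7, P(X=2) = 1/7, P(X=3) = 3/7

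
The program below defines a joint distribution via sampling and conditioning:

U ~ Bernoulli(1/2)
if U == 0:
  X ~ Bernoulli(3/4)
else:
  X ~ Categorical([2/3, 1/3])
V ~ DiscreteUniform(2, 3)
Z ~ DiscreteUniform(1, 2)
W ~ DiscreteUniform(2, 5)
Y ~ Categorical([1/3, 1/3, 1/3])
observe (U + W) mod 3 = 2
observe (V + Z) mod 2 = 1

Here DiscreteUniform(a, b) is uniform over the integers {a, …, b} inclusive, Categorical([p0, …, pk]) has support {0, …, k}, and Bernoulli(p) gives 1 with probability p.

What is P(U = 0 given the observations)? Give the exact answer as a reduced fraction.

Enumerate traces; 36 have nonzero weight after conditioning:
  (U=0, X=0, V=2, Z=1, W=2, Y=0) weight 1/384
  (U=0, X=0, V=2, Z=1, W=2, Y=1) weight 1/384
  (U=0, X=0, V=2, Z=1, W=2, Y=2) weight 1/384
  (U=0, X=0, V=2, Z=1, W=5, Y=0) weight 1/384
  (U=0, X=0, V=2, Z=1, W=5, Y=1) weight 1/384
  (U=0, X=0, V=2, Z=1, W=5, Y=2) weight 1/384
  (U=0, X=0, V=3, Z=2, W=2, Y=0) weight 1/384
  (U=0, X=0, V=3, Z=2, W=2, Y=1) weight 1/384
  (U=1, X=0, V=2, Z=1, W=4, Y=0) weight 1/144
  … 27 more
Group by U:
  weight(U=0) = 1/8
  weight(U=1) = 1/16
Total weight = 1/8 + 1/16 = 3/16
P(U=0 | obs) = 1/8 / 3/16 = 2/3
P(U=1 | obs) = 1/16 / 3/16 = 1/3

P(U = 0 | obs) = 2/3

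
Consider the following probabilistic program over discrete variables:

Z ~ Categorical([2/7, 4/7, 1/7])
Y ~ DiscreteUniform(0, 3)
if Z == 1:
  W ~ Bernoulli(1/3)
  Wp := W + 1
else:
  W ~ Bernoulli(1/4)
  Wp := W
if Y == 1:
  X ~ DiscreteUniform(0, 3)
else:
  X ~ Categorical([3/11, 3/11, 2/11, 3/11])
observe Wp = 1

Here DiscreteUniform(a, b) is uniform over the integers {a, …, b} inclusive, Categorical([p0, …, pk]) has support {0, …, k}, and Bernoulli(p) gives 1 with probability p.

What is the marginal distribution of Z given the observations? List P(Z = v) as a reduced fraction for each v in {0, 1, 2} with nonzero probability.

P(Z=0) = 6/41, P(Z=1) = 32/41, P(Z=2) = 3/41

Enumerate traces; 48 have nonzero weight after conditioning:
  (Z=0, Y=0, W=1, X=0) weight 3/616
  (Z=0, Y=0, W=1, X=1) weight 3/616
  (Z=0, Y=0, W=1, X=2) weight 1/308
  (Z=0, Y=0, W=1, X=3) weight 3/616
  (Z=0, Y=1, W=1, X=0) weight 1/224
  (Z=0, Y=1, W=1, X=1) weight 1/224
  (Z=0, Y=1, W=1, X=2) weight 1/224
  (Z=0, Y=1, W=1, X=3) weight 1/224
  (Z=1, Y=0, W=0, X=0) weight 2/77
  (Z=2, Y=0, W=1, X=0) weight 3/1232
  … 38 more
Group by Z:
  weight(Z=0) = 1/14
  weight(Z=1) = 8/21
  weight(Z=2) = 1/28
Total weight = 1/14 + 8/21 + 1/28 = 41/84
P(Z=0 | obs) = 1/14 / 41/84 = 6/41
P(Z=1 | obs) = 8/21 / 41/84 = 32/41
P(Z=2 | obs) = 1/28 / 41/84 = 3/41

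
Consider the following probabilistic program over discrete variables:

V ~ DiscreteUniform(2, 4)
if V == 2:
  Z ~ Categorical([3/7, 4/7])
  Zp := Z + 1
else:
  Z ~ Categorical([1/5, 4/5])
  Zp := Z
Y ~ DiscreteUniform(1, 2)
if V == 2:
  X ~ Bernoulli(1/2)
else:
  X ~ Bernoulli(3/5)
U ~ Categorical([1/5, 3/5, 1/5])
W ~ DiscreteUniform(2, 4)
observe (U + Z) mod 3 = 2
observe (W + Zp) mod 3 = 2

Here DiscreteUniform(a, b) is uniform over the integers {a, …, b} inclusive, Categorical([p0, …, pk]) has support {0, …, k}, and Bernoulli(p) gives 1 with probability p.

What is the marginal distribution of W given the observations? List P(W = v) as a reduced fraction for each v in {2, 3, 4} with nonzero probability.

P(W=2) = 14/257, P(W=3) = 60/257, P(W=4) = 183/257

Enumerate traces; 24 have nonzero weight after conditioning:
  (V=2, Z=0, Y=1, X=0, U=2, W=4) weight 1/420
  (V=2, Z=0, Y=1, X=1, U=2, W=4) weight 1/420
  (V=2, Z=0, Y=2, X=0, U=2, W=4) weight 1/420
  (V=2, Z=0, Y=2, X=1, U=2, W=4) weight 1/420
  (V=2, Z=1, Y=1, X=0, U=1, W=3) weight 1/105
  (V=2, Z=1, Y=1, X=1, U=1, W=3) weight 1/105
  (V=2, Z=1, Y=2, X=0, U=1, W=3) weight 1/105
  (V=2, Z=1, Y=2, X=1, U=1, W=3) weight 1/105
  (V=3, Z=0, Y=1, X=0, U=2, W=2) weight 1/1125
  … 15 more
Group by W:
  weight(W=2) = 2/225
  weight(W=3) = 4/105
  weight(W=4) = 61/525
Total weight = 2/225 + 4/105 + 61/525 = 257/1575
P(W=2 | obs) = 2/225 / 257/1575 = 14/257
P(W=3 | obs) = 4/105 / 257/1575 = 60/257
P(W=4 | obs) = 61/525 / 257/1575 = 183/257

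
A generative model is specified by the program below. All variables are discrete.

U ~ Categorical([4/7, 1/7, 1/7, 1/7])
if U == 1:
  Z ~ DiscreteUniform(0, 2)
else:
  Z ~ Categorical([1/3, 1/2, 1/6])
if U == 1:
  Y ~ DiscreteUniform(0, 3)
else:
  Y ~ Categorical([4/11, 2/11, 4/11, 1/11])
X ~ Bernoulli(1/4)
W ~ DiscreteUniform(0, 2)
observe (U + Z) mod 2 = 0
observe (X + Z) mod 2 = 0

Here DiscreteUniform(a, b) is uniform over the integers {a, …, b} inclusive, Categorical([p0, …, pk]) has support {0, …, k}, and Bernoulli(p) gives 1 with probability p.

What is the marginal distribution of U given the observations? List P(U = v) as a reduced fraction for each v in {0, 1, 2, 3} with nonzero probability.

P(U=0) = 18/25, P(U=1) = 1/25, P(U=2) = 9/50, P(U=3) = 3/50

Enumerate traces; 72 have nonzero weight after conditioning:
  (U=0, Z=0, Y=0, X=0, W=0) weight 4/231
  (U=0, Z=0, Y=0, X=0, W=1) weight 4/231
  (U=0, Z=0, Y=0, X=0, W=2) weight 4/231
  (U=0, Z=0, Y=1, X=0, W=0) weight 2/231
  (U=0, Z=0, Y=1, X=0, W=1) weight 2/231
  (U=0, Z=0, Y=1, X=0, W=2) weight 2/231
  (U=0, Z=0, Y=2, X=0, W=0) weight 4/231
  (U=0, Z=0, Y=2, X=0, W=1) weight 4/231
  (U=1, Z=1, Y=0, X=1, W=0) weight 1/1008
  (U=2, Z=0, Y=0, X=0, W=0) weight 1/231
  … 62 more
Group by U:
  weight(U=0) = 3/14
  weight(U=1) = 1/84
  weight(U=2) = 3/56
  weight(U=3) = 1/56
Total weight = 3/14 + 1/84 + 3/56 + 1/56 = 25/84
P(U=0 | obs) = 3/14 / 25/84 = 18/25
P(U=1 | obs) = 1/84 / 25/84 = 1/25
P(U=2 | obs) = 3/56 / 25/84 = 9/50
P(U=3 | obs) = 1/56 / 25/84 = 3/50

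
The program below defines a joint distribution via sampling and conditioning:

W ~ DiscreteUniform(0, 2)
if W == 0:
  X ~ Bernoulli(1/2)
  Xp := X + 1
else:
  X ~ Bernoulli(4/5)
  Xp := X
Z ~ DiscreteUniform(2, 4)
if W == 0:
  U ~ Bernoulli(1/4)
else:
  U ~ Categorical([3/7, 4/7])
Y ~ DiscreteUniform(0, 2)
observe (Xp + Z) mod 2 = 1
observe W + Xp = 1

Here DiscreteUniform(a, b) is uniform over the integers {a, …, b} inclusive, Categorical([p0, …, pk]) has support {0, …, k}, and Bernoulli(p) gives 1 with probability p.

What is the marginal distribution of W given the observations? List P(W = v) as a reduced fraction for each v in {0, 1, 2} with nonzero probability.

P(W=0) = 5/6, P(W=1) = 1/6

Enumerate traces; 18 have nonzero weight after conditioning:
  (W=0, X=0, Z=2, U=0, Y=0) weight 1/72
  (W=0, X=0, Z=2, U=0, Y=1) weight 1/72
  (W=0, X=0, Z=2, U=0, Y=2) weight 1/72
  (W=0, X=0, Z=2, U=1, Y=0) weight 1/216
  (W=0, X=0, Z=2, U=1, Y=1) weight 1/216
  (W=0, X=0, Z=2, U=1, Y=2) weight 1/216
  (W=0, X=0, Z=4, U=0, Y=0) weight 1/72
  (W=0, X=0, Z=4, U=0, Y=1) weight 1/72
  (W=1, X=0, Z=3, U=0, Y=0) weight 1/315
  … 9 more
Group by W:
  weight(W=0) = 1/9
  weight(W=1) = 1/45
Total weight = 1/9 + 1/45 = 2/15
P(W=0 | obs) = 1/9 / 2/15 = 5/6
P(W=1 | obs) = 1/45 / 2/15 = 1/6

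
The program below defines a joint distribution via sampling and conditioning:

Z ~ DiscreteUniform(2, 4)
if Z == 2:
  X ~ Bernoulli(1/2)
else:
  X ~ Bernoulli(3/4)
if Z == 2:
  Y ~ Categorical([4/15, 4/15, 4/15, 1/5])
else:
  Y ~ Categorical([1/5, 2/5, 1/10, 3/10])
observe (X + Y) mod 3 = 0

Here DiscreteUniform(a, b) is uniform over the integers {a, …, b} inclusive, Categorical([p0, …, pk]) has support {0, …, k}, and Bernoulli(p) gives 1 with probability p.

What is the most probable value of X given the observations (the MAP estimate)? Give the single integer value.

Enumerate traces; 9 have nonzero weight after conditioning:
  (Z=2, X=0, Y=0) weight 2/45
  (Z=2, X=0, Y=3) weight 1/30
  (Z=2, X=1, Y=2) weight 2/45
  (Z=3, X=0, Y=0) weight 1/60
  (Z=3, X=0, Y=3) weight 1/40
  (Z=3, X=1, Y=2) weight 1/40
  (Z=4, X=0, Y=0) weight 1/60
  (Z=4, X=0, Y=3) weight 1/40
  … 1 more
Group by X:
  weight(X=0) = 29/180
  weight(X=1) = 17/180
Total weight = 29/180 + 17/180 = 23/90
P(X=0 | obs) = 29/180 / 23/90 = 29/46
P(X=1 | obs) = 17/180 / 23/90 = 17/46
argmax = 0

argmax_v P(X = v | obs) = 0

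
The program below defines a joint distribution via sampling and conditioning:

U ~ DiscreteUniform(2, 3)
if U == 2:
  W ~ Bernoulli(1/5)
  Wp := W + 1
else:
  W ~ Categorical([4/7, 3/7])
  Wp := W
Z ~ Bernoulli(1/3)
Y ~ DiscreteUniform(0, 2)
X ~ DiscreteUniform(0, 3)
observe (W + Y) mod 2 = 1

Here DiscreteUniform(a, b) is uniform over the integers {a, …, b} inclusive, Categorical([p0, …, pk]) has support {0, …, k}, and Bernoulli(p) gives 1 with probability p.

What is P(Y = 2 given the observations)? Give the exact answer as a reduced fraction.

P(Y = 2 | obs) = 11/46

Enumerate traces; 48 have nonzero weight after conditioning:
  (U=2, W=0, Z=0, Y=1, X=0) weight 1/45
  (U=2, W=0, Z=0, Y=1, X=1) weight 1/45
  (U=2, W=0, Z=0, Y=1, X=2) weight 1/45
  (U=2, W=0, Z=0, Y=1, X=3) weight 1/45
  (U=2, W=0, Z=1, Y=1, X=0) weight 1/90
  (U=2, W=0, Z=1, Y=1, X=1) weight 1/90
  (U=2, W=0, Z=1, Y=1, X=2) weight 1/90
  (U=2, W=0, Z=1, Y=1, X=3) weight 1/90
  (U=2, W=1, Z=0, Y=0, X=0) weight 1/180
  (U=2, W=1, Z=0, Y=2, X=0) weight 1/180
  … 38 more
Group by Y:
  weight(Y=0) = 11/105
  weight(Y=1) = 8/35
  weight(Y=2) = 11/105
Total weight = 11/105 + 8/35 + 11/105 = 46/105
P(Y=0 | obs) = 11/105 / 46/105 = 11/46
P(Y=1 | obs) = 8/35 / 46/105 = 12/23
P(Y=2 | obs) = 11/105 / 46/105 = 11/46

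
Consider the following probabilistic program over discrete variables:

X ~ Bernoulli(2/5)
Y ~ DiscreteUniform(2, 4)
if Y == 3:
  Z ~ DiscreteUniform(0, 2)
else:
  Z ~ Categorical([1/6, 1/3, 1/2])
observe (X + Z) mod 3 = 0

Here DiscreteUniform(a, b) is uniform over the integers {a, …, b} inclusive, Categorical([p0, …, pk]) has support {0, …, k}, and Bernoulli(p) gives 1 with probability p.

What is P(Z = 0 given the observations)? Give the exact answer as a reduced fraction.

Enumerate traces; 6 have nonzero weight after conditioning:
  (X=0, Y=2, Z=0) weight 1/30
  (X=0, Y=3, Z=0) weight 1/15
  (X=0, Y=4, Z=0) weight 1/30
  (X=1, Y=2, Z=2) weight 1/15
  (X=1, Y=3, Z=2) weight 2/45
  (X=1, Y=4, Z=2) weight 1/15
Group by Z:
  weight(Z=0) = 2/15
  weight(Z=2) = 8/45
Total weight = 2/15 + 8/45 = 14/45
P(Z=0 | obs) = 2/15 / 14/45 = 3/7
P(Z=2 | obs) = 8/45 / 14/45 = 4/7

P(Z = 0 | obs) = 3/7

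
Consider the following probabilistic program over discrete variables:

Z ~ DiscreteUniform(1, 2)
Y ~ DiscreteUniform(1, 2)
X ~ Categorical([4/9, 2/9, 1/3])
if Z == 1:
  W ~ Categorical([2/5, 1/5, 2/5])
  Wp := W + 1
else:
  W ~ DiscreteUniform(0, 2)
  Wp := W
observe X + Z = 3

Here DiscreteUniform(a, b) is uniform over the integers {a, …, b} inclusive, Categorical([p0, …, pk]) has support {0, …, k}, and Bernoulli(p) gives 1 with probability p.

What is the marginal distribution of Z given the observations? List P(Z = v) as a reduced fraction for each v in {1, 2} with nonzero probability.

Enumerate traces; 12 have nonzero weight after conditioning:
  (Z=1, Y=1, X=2, W=0) weight 1/30
  (Z=1, Y=1, X=2, W=1) weight 1/60
  (Z=1, Y=1, X=2, W=2) weight 1/30
  (Z=1, Y=2, X=2, W=0) weight 1/30
  (Z=1, Y=2, X=2, W=1) weight 1/60
  (Z=1, Y=2, X=2, W=2) weight 1/30
  (Z=2, Y=1, X=1, W=0) weight 1/54
  (Z=2, Y=1, X=1, W=1) weight 1/54
  … 4 more
Group by Z:
  weight(Z=1) = 1/6
  weight(Z=2) = 1/9
Total weight = 1/6 + 1/9 = 5/18
P(Z=1 | obs) = 1/6 / 5/18 = 3/5
P(Z=2 | obs) = 1/9 / 5/18 = 2/5

P(Z=1) = 3/5, P(Z=2) = 2/5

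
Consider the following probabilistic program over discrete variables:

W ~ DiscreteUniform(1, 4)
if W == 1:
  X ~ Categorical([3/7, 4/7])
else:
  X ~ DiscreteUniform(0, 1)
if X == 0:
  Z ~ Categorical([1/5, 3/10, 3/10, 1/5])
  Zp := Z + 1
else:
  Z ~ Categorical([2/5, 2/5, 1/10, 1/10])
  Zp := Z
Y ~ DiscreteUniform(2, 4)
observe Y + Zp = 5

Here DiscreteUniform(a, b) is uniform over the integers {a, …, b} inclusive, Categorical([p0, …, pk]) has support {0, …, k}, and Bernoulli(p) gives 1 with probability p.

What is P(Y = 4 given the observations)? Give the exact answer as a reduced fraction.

Enumerate traces; 24 have nonzero weight after conditioning:
  (W=1, X=0, Z=0, Y=4) weight 1/140
  (W=1, X=0, Z=1, Y=3) weight 3/280
  (W=1, X=0, Z=2, Y=2) weight 3/280
  (W=1, X=1, Z=1, Y=4) weight 2/105
  (W=1, X=1, Z=2, Y=3) weight 1/210
  (W=1, X=1, Z=3, Y=2) weight 1/210
  (W=2, X=0, Z=0, Y=4) weight 1/120
  (W=2, X=0, Z=1, Y=3) weight 1/80
  … 16 more
Group by Y:
  weight(Y=2) = 11/168
  weight(Y=3) = 11/168
  weight(Y=4) = 17/168
Total weight = 11/168 + 11/168 + 17/168 = 13/56
P(Y=2 | obs) = 11/168 / 13/56 = 11/39
P(Y=3 | obs) = 11/168 / 13/56 = 11/39
P(Y=4 | obs) = 17/168 / 13/56 = 17/39

P(Y = 4 | obs) = 17/39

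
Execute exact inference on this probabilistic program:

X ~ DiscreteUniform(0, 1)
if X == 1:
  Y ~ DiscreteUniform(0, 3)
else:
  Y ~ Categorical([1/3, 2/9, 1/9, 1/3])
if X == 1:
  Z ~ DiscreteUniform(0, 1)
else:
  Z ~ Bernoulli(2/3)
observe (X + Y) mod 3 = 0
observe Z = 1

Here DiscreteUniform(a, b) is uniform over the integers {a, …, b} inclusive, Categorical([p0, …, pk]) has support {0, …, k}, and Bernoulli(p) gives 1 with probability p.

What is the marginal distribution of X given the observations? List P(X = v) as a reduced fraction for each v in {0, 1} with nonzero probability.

Enumerate traces; 3 have nonzero weight after conditioning:
  (X=0, Y=0, Z=1) weight 1/9
  (X=0, Y=3, Z=1) weight 1/9
  (X=1, Y=2, Z=1) weight 1/16
Group by X:
  weight(X=0) = 2/9
  weight(X=1) = 1/16
Total weight = 2/9 + 1/16 = 41/144
P(X=0 | obs) = 2/9 / 41/144 = 32/41
P(X=1 | obs) = 1/16 / 41/144 = 9/41

P(X=0) = 32/41, P(X=1) = 9/41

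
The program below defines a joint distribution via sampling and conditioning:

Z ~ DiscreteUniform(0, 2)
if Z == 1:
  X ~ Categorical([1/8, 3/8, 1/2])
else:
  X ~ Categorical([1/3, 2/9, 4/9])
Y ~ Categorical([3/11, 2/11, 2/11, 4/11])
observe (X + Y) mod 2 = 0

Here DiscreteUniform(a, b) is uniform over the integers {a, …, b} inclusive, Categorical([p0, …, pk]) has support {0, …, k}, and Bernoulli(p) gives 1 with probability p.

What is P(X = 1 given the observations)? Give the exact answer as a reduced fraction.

P(X = 1 | obs) = 354/1139

Enumerate traces; 18 have nonzero weight after conditioning:
  (Z=0, X=0, Y=0) weight 1/33
  (Z=0, X=0, Y=2) weight 2/99
  (Z=0, X=1, Y=1) weight 4/297
  (Z=0, X=1, Y=3) weight 8/297
  (Z=0, X=2, Y=0) weight 4/99
  (Z=0, X=2, Y=2) weight 8/297
  (Z=1, X=0, Y=0) weight 1/88
  (Z=1, X=0, Y=2) weight 1/132
  … 10 more
Group by X:
  weight(X=0) = 95/792
  weight(X=1) = 59/396
  weight(X=2) = 125/594
Total weight = 95/792 + 59/396 + 125/594 = 1139/2376
P(X=0 | obs) = 95/792 / 1139/2376 = 285/1139
P(X=1 | obs) = 59/396 / 1139/2376 = 354/1139
P(X=2 | obs) = 125/594 / 1139/2376 = 500/1139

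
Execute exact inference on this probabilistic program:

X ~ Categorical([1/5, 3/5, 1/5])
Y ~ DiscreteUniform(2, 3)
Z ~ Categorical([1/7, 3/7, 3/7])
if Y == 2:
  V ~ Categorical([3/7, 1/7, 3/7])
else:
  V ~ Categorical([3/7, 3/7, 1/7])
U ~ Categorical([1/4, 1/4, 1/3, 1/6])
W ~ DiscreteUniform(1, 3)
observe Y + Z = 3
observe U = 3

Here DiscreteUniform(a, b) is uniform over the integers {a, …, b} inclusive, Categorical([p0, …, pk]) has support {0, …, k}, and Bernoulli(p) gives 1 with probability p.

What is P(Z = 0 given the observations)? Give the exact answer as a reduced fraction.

Enumerate traces; 54 have nonzero weight after conditioning:
  (X=0, Y=2, Z=1, V=0, U=3, W=1) weight 1/980
  (X=0, Y=2, Z=1, V=0, U=3, W=2) weight 1/980
  (X=0, Y=2, Z=1, V=0, U=3, W=3) weight 1/980
  (X=0, Y=2, Z=1, V=1, U=3, W=1) weight 1/2940
  (X=0, Y=2, Z=1, V=1, U=3, W=2) weight 1/2940
  (X=0, Y=2, Z=1, V=1, U=3, W=3) weight 1/2940
  (X=0, Y=2, Z=1, V=2, U=3, W=1) weight 1/980
  (X=0, Y=2, Z=1, V=2, U=3, W=2) weight 1/980
  (X=0, Y=3, Z=0, V=0, U=3, W=1) weight 1/2940
  … 45 more
Group by Z:
  weight(Z=0) = 1/84
  weight(Z=1) = 1/28
Total weight = 1/84 + 1/28 = 1/21
P(Z=0 | obs) = 1/84 / 1/21 = 1/4
P(Z=1 | obs) = 1/28 / 1/21 = 3/4

P(Z = 0 | obs) = 1/4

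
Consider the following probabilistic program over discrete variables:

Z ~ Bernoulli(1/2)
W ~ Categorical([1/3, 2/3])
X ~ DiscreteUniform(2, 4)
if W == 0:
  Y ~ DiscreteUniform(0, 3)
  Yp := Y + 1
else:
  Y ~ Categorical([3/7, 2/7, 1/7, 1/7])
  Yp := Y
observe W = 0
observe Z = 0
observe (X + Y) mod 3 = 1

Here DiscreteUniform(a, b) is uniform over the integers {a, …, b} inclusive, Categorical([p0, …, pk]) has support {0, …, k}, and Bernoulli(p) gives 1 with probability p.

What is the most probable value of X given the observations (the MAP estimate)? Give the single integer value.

Enumerate traces; 4 have nonzero weight after conditioning:
  (Z=0, W=0, X=2, Y=2) weight 1/72
  (Z=0, W=0, X=3, Y=1) weight 1/72
  (Z=0, W=0, X=4, Y=0) weight 1/72
  (Z=0, W=0, X=4, Y=3) weight 1/72
Group by X:
  weight(X=2) = 1/72
  weight(X=3) = 1/72
  weight(X=4) = 1/36
Total weight = 1/72 + 1/72 + 1/36 = 1/18
P(X=2 | obs) = 1/72 / 1/18 = 1/4
P(X=3 | obs) = 1/72 / 1/18 = 1/4
P(X=4 | obs) = 1/36 / 1/18 = 1/2
argmax = 4

argmax_v P(X = v | obs) = 4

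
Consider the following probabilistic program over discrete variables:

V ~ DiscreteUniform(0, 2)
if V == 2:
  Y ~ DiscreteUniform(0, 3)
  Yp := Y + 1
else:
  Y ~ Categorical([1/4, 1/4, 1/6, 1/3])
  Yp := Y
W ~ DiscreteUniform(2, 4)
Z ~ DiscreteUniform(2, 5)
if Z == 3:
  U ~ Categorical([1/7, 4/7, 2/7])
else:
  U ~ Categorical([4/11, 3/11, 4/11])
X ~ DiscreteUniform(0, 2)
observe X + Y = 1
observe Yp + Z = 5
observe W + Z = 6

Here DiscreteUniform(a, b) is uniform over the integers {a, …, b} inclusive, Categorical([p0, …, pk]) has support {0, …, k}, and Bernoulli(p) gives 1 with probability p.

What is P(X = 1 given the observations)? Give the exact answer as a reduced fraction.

P(X = 1 | obs) = 1/4

Enumerate traces; 12 have nonzero weight after conditioning:
  (V=0, Y=1, W=2, Z=4, U=0, X=0) weight 1/1188
  (V=0, Y=1, W=2, Z=4, U=1, X=0) weight 1/1584
  (V=0, Y=1, W=2, Z=4, U=2, X=0) weight 1/1188
  (V=1, Y=1, W=2, Z=4, U=0, X=0) weight 1/1188
  (V=1, Y=1, W=2, Z=4, U=1, X=0) weight 1/1584
  (V=1, Y=1, W=2, Z=4, U=2, X=0) weight 1/1188
  (V=2, Y=0, W=2, Z=4, U=0, X=1) weight 1/1188
  (V=2, Y=0, W=2, Z=4, U=1, X=1) weight 1/1584
  … 4 more
Group by X:
  weight(X=0) = 1/144
  weight(X=1) = 1/432
Total weight = 1/144 + 1/432 = 1/108
P(X=0 | obs) = 1/144 / 1/108 = 3/4
P(X=1 | obs) = 1/432 / 1/108 = 1/4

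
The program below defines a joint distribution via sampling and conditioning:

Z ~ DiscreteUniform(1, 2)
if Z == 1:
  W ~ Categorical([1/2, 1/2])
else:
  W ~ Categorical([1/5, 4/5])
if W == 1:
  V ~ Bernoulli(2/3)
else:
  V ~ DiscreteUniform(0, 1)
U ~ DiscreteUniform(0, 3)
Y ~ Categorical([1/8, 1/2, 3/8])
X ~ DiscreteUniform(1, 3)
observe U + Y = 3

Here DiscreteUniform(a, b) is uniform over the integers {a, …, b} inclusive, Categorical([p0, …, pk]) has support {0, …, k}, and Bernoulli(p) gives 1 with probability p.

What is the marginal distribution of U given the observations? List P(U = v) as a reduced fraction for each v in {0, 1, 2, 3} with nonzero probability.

Enumerate traces; 72 have nonzero weight after conditioning:
  (Z=1, W=0, V=0, U=1, Y=2, X=1) weight 1/256
  (Z=1, W=0, V=0, U=1, Y=2, X=2) weight 1/256
  (Z=1, W=0, V=0, U=1, Y=2, X=3) weight 1/256
  (Z=1, W=0, V=0, U=2, Y=1, X=1) weight 1/192
  (Z=1, W=0, V=0, U=2, Y=1, X=2) weight 1/192
  (Z=1, W=0, V=0, U=2, Y=1, X=3) weight 1/192
  (Z=1, W=0, V=0, U=3, Y=0, X=1) weight 1/768
  (Z=1, W=0, V=0, U=3, Y=0, X=2) weight 1/768
  … 64 more
Group by U:
  weight(U=1) = 3/32
  weight(U=2) = 1/8
  weight(U=3) = 1/32
Total weight = 3/32 + 1/8 + 1/32 = 1/4
P(U=1 | obs) = 3/32 / 1/4 = 3/8
P(U=2 | obs) = 1/8 / 1/4 = 1/2
P(U=3 | obs) = 1/32 / 1/4 = 1/8

P(U=1) = 3/8, P(U=2) = 1/2, P(U=3) = 1/8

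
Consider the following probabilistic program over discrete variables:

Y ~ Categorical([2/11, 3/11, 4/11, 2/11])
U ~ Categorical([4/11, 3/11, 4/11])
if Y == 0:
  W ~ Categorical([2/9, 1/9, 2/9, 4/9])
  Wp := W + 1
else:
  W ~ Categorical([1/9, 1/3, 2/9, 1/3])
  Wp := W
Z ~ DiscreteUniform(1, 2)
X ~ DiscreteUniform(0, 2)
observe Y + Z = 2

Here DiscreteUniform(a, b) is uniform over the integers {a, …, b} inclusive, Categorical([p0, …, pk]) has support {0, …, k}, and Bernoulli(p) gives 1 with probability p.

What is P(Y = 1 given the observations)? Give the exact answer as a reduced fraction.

P(Y = 1 | obs) = 3/5

Enumerate traces; 72 have nonzero weight after conditioning:
  (Y=0, U=0, W=0, Z=2, X=0) weight 8/3267
  (Y=0, U=0, W=0, Z=2, X=1) weight 8/3267
  (Y=0, U=0, W=0, Z=2, X=2) weight 8/3267
  (Y=0, U=0, W=1, Z=2, X=0) weight 4/3267
  (Y=0, U=0, W=1, Z=2, X=1) weight 4/3267
  (Y=0, U=0, W=1, Z=2, X=2) weight 4/3267
  (Y=0, U=0, W=2, Z=2, X=0) weight 8/3267
  (Y=0, U=0, W=2, Z=2, X=1) weight 8/3267
  (Y=1, U=0, W=0, Z=1, X=0) weight 2/1089
  … 63 more
Group by Y:
  weight(Y=0) = 1/11
  weight(Y=1) = 3/22
Total weight = 1/11 + 3/22 = 5/22
P(Y=0 | obs) = 1/11 / 5/22 = 2/5
P(Y=1 | obs) = 3/22 / 5/22 = 3/5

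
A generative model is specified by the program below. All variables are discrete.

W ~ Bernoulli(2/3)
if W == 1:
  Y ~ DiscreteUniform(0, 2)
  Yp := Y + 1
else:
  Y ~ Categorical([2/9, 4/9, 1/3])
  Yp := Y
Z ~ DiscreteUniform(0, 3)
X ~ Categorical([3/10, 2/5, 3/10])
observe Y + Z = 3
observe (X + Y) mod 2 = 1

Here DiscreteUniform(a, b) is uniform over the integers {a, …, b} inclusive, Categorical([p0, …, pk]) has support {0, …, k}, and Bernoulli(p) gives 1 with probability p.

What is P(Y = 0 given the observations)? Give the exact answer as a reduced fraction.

P(Y = 0 | obs) = 1/4

Enumerate traces; 8 have nonzero weight after conditioning:
  (W=0, Y=0, Z=3, X=1) weight 1/135
  (W=0, Y=1, Z=2, X=0) weight 1/90
  (W=0, Y=1, Z=2, X=2) weight 1/90
  (W=0, Y=2, Z=1, X=1) weight 1/90
  (W=1, Y=0, Z=3, X=1) weight 1/45
  (W=1, Y=1, Z=2, X=0) weight 1/60
  (W=1, Y=1, Z=2, X=2) weight 1/60
  (W=1, Y=2, Z=1, X=1) weight 1/45
Group by Y:
  weight(Y=0) = 4/135
  weight(Y=1) = 1/18
  weight(Y=2) = 1/30
Total weight = 4/135 + 1/18 + 1/30 = 16/135
P(Y=0 | obs) = 4/135 / 16/135 = 1/4
P(Y=1 | obs) = 1/18 / 16/135 = 15/32
P(Y=2 | obs) = 1/30 / 16/135 = 9/32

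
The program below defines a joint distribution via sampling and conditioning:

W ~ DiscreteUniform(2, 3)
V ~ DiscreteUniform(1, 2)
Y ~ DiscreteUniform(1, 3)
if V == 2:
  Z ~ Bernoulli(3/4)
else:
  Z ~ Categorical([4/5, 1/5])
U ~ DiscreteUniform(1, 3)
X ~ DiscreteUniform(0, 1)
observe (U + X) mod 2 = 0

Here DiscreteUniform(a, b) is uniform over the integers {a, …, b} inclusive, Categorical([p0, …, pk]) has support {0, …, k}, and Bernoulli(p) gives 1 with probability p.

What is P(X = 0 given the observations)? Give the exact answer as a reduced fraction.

Enumerate traces; 72 have nonzero weight after conditioning:
  (W=2, V=1, Y=1, Z=0, U=1, X=1) weight 1/90
  (W=2, V=1, Y=1, Z=0, U=2, X=0) weight 1/90
  (W=2, V=1, Y=1, Z=0, U=3, X=1) weight 1/90
  (W=2, V=1, Y=1, Z=1, U=1, X=1) weight 1/360
  (W=2, V=1, Y=1, Z=1, U=2, X=0) weight 1/360
  (W=2, V=1, Y=1, Z=1, U=3, X=1) weight 1/360
  (W=2, V=1, Y=2, Z=0, U=1, X=1) weight 1/90
  (W=2, V=1, Y=2, Z=0, U=2, X=0) weight 1/90
  … 64 more
Group by X:
  weight(X=0) = 1/6
  weight(X=1) = 1/3
Total weight = 1/6 + 1/3 = 1/2
P(X=0 | obs) = 1/6 / 1/2 = 1/3
P(X=1 | obs) = 1/3 / 1/2 = 2/3

P(X = 0 | obs) = 1/3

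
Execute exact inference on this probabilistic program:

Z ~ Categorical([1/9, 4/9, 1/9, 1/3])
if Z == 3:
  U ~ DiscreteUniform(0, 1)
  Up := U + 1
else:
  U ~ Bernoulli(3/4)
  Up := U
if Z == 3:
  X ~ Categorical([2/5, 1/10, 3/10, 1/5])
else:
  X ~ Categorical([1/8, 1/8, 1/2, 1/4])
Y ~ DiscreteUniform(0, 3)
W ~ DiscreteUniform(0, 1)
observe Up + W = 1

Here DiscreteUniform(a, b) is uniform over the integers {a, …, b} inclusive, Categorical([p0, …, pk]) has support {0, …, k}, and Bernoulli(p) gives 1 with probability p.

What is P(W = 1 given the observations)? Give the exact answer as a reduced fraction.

P(W = 1 | obs) = 1/5

Enumerate traces; 112 have nonzero weight after conditioning:
  (Z=0, U=0, X=0, Y=0, W=1) weight 1/2304
  (Z=0, U=0, X=0, Y=1, W=1) weight 1/2304
  (Z=0, U=0, X=0, Y=2, W=1) weight 1/2304
  (Z=0, U=0, X=0, Y=3, W=1) weight 1/2304
  (Z=0, U=0, X=1, Y=0, W=1) weight 1/2304
  (Z=0, U=0, X=1, Y=1, W=1) weight 1/2304
  (Z=0, U=0, X=1, Y=2, W=1) weight 1/2304
  (Z=0, U=0, X=1, Y=3, W=1) weight 1/2304
  (Z=0, U=1, X=0, Y=0, W=0) weight 1/768
  … 103 more
Group by W:
  weight(W=0) = 1/3
  weight(W=1) = 1/12
Total weight = 1/3 + 1/12 = 5/12
P(W=0 | obs) = 1/3 / 5/12 = 4/5
P(W=1 | obs) = 1/12 / 5/12 = 1/5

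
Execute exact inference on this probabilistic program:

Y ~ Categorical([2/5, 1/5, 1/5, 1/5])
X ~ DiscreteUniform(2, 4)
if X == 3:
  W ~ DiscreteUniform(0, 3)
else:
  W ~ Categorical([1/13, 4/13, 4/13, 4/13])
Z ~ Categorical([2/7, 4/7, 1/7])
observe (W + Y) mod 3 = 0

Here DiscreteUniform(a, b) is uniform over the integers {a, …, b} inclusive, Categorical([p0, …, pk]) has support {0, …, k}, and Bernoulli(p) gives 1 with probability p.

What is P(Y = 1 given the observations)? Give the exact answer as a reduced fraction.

Enumerate traces; 54 have nonzero weight after conditioning:
  (Y=0, X=2, W=0, Z=0) weight 4/1365
  (Y=0, X=2, W=0, Z=1) weight 8/1365
  (Y=0, X=2, W=0, Z=2) weight 2/1365
  (Y=0, X=2, W=3, Z=0) weight 16/1365
  (Y=0, X=2, W=3, Z=1) weight 32/1365
  (Y=0, X=2, W=3, Z=2) weight 8/1365
  (Y=0, X=3, W=0, Z=0) weight 1/105
  (Y=0, X=3, W=0, Z=1) weight 2/105
  (Y=1, X=2, W=2, Z=0) weight 8/1365
  (Y=2, X=2, W=1, Z=0) weight 8/1365
  … 44 more
Group by Y:
  weight(Y=0) = 11/65
  weight(Y=1) = 3/52
  weight(Y=2) = 3/52
  weight(Y=3) = 11/130
Total weight = 11/65 + 3/52 + 3/52 + 11/130 = 24/65
P(Y=0 | obs) = 11/65 / 24/65 = 11/24
P(Y=1 | obs) = 3/52 / 24/65 = 5/32
P(Y=2 | obs) = 3/52 / 24/65 = 5/32
P(Y=3 | obs) = 11/130 / 24/65 = 11/48

P(Y = 1 | obs) = 5/32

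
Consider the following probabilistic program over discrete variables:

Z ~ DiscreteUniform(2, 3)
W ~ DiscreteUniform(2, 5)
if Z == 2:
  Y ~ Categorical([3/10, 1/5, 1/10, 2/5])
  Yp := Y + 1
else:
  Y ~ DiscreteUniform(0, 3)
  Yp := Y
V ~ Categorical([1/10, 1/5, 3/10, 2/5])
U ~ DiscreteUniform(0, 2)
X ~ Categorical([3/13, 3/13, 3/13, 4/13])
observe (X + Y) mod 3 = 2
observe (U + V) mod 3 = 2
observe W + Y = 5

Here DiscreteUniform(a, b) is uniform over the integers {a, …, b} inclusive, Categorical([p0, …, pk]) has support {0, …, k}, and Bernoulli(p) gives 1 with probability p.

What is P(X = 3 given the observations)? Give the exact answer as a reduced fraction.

Enumerate traces; 40 have nonzero weight after conditioning:
  (Z=2, W=2, Y=3, V=0, U=2, X=2) weight 1/2600
  (Z=2, W=2, Y=3, V=1, U=1, X=2) weight 1/1300
  (Z=2, W=2, Y=3, V=2, U=0, X=2) weight 3/2600
  (Z=2, W=2, Y=3, V=3, U=2, X=2) weight 1/650
  (Z=2, W=3, Y=2, V=0, U=2, X=0) weight 1/10400
  (Z=2, W=3, Y=2, V=0, U=2, X=3) weight 1/7800
  (Z=2, W=3, Y=2, V=1, U=1, X=0) weight 1/5200
  (Z=2, W=3, Y=2, V=1, U=1, X=3) weight 1/3900
  (Z=2, W=4, Y=1, V=0, U=2, X=1) weight 1/5200
  … 31 more
Group by X:
  weight(X=0) = 7/2080
  weight(X=1) = 9/2080
  weight(X=2) = 3/260
  weight(X=3) = 7/1560
Total weight = 7/2080 + 9/2080 + 3/260 + 7/1560 = 37/1560
P(X=0 | obs) = 7/2080 / 37/1560 = 21/148
P(X=1 | obs) = 9/2080 / 37/1560 = 27/148
P(X=2 | obs) = 3/260 / 37/1560 = 18/37
P(X=3 | obs) = 7/1560 / 37/1560 = 7/37

P(X = 3 | obs) = 7/37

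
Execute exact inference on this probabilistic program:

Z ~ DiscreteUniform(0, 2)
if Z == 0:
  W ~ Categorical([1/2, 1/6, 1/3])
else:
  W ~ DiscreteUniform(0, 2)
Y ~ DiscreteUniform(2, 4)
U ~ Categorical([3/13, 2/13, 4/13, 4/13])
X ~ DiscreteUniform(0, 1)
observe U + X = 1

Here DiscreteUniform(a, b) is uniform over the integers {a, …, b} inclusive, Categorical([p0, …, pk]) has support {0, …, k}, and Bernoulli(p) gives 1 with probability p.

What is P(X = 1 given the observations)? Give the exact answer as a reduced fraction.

P(X = 1 | obs) = 3/5

Enumerate traces; 54 have nonzero weight after conditioning:
  (Z=0, W=0, Y=2, U=0, X=1) weight 1/156
  (Z=0, W=0, Y=2, U=1, X=0) weight 1/234
  (Z=0, W=0, Y=3, U=0, X=1) weight 1/156
  (Z=0, W=0, Y=3, U=1, X=0) weight 1/234
  (Z=0, W=0, Y=4, U=0, X=1) weight 1/156
  (Z=0, W=0, Y=4, U=1, X=0) weight 1/234
  (Z=0, W=1, Y=2, U=0, X=1) weight 1/468
  (Z=0, W=1, Y=2, U=1, X=0) weight 1/702
  … 46 more
Group by X:
  weight(X=0) = 1/13
  weight(X=1) = 3/26
Total weight = 1/13 + 3/26 = 5/26
P(X=0 | obs) = 1/13 / 5/26 = 2/5
P(X=1 | obs) = 3/26 / 5/26 = 3/5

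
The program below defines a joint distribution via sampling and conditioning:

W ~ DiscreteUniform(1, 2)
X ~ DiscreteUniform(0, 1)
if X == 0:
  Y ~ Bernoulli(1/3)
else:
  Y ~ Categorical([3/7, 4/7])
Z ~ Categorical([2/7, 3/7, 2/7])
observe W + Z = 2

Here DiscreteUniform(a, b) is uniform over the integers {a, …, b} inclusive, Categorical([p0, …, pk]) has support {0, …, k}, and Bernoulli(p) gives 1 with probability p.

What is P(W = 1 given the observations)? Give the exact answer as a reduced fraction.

Enumerate traces; 8 have nonzero weight after conditioning:
  (W=1, X=0, Y=0, Z=1) weight 1/14
  (W=1, X=0, Y=1, Z=1) weight 1/28
  (W=1, X=1, Y=0, Z=1) weight 9/196
  (W=1, X=1, Y=1, Z=1) weight 3/49
  (W=2, X=0, Y=0, Z=0) weight 1/21
  (W=2, X=0, Y=1, Z=0) weight 1/42
  (W=2, X=1, Y=0, Z=0) weight 3/98
  (W=2, X=1, Y=1, Z=0) weight 2/49
Group by W:
  weight(W=1) = 3/14
  weight(W=2) = 1/7
Total weight = 3/14 + 1/7 = 5/14
P(W=1 | obs) = 3/14 / 5/14 = 3/5
P(W=2 | obs) = 1/7 / 5/14 = 2/5

P(W = 1 | obs) = 3/5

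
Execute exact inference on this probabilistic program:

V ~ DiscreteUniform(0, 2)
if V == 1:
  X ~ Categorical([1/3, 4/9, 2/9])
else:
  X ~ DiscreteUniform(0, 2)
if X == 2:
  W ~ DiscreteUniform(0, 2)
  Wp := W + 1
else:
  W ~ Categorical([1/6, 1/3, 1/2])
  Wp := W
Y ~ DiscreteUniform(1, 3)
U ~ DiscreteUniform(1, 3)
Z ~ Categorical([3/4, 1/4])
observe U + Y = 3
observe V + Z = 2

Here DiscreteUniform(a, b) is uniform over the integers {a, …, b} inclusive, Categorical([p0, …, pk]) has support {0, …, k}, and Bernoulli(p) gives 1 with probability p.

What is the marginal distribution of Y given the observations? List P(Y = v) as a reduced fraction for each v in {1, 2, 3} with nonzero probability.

Enumerate traces; 36 have nonzero weight after conditioning:
  (V=1, X=0, W=0, Y=1, U=2, Z=1) weight 1/1944
  (V=1, X=0, W=0, Y=2, U=1, Z=1) weight 1/1944
  (V=1, X=0, W=1, Y=1, U=2, Z=1) weight 1/972
  (V=1, X=0, W=1, Y=2, U=1, Z=1) weight 1/972
  (V=1, X=0, W=2, Y=1, U=2, Z=1) weight 1/648
  (V=1, X=0, W=2, Y=2, U=1, Z=1) weight 1/648
  (V=1, X=1, W=0, Y=1, U=2, Z=1) weight 1/1458
  (V=1, X=1, W=0, Y=2, U=1, Z=1) weight 1/1458
  … 28 more
Group by Y:
  weight(Y=1) = 1/27
  weight(Y=2) = 1/27
Total weight = 1/27 + 1/27 = 2/27
P(Y=1 | obs) = 1/27 / 2/27 = 1/2
P(Y=2 | obs) = 1/27 / 2/27 = 1/2

P(Y=1) = 1/2, P(Y=2) = 1/2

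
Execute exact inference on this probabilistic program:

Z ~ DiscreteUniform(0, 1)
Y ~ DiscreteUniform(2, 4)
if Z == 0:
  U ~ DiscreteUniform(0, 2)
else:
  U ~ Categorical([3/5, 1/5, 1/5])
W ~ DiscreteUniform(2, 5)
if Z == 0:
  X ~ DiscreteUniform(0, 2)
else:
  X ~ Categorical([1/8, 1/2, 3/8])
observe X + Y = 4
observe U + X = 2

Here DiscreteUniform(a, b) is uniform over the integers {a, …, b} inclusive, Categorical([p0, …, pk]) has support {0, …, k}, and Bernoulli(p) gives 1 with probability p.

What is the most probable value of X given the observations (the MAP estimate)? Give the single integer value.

Enumerate traces; 24 have nonzero weight after conditioning:
  (Z=0, Y=2, U=0, W=2, X=2) weight 1/216
  (Z=0, Y=2, U=0, W=3, X=2) weight 1/216
  (Z=0, Y=2, U=0, W=4, X=2) weight 1/216
  (Z=0, Y=2, U=0, W=5, X=2) weight 1/216
  (Z=0, Y=3, U=1, W=2, X=1) weight 1/216
  (Z=0, Y=3, U=1, W=3, X=1) weight 1/216
  (Z=0, Y=3, U=1, W=4, X=1) weight 1/216
  (Z=0, Y=3, U=1, W=5, X=1) weight 1/216
  (Z=0, Y=4, U=2, W=2, X=0) weight 1/216
  … 15 more
Group by X:
  weight(X=0) = 49/2160
  weight(X=1) = 19/540
  weight(X=2) = 121/2160
Total weight = 49/2160 + 19/540 + 121/2160 = 41/360
P(X=0 | obs) = 49/2160 / 41/360 = 49/246
P(X=1 | obs) = 19/540 / 41/360 = 38/123
P(X=2 | obs) = 121/2160 / 41/360 = 121/246
argmax = 2

argmax_v P(X = v | obs) = 2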